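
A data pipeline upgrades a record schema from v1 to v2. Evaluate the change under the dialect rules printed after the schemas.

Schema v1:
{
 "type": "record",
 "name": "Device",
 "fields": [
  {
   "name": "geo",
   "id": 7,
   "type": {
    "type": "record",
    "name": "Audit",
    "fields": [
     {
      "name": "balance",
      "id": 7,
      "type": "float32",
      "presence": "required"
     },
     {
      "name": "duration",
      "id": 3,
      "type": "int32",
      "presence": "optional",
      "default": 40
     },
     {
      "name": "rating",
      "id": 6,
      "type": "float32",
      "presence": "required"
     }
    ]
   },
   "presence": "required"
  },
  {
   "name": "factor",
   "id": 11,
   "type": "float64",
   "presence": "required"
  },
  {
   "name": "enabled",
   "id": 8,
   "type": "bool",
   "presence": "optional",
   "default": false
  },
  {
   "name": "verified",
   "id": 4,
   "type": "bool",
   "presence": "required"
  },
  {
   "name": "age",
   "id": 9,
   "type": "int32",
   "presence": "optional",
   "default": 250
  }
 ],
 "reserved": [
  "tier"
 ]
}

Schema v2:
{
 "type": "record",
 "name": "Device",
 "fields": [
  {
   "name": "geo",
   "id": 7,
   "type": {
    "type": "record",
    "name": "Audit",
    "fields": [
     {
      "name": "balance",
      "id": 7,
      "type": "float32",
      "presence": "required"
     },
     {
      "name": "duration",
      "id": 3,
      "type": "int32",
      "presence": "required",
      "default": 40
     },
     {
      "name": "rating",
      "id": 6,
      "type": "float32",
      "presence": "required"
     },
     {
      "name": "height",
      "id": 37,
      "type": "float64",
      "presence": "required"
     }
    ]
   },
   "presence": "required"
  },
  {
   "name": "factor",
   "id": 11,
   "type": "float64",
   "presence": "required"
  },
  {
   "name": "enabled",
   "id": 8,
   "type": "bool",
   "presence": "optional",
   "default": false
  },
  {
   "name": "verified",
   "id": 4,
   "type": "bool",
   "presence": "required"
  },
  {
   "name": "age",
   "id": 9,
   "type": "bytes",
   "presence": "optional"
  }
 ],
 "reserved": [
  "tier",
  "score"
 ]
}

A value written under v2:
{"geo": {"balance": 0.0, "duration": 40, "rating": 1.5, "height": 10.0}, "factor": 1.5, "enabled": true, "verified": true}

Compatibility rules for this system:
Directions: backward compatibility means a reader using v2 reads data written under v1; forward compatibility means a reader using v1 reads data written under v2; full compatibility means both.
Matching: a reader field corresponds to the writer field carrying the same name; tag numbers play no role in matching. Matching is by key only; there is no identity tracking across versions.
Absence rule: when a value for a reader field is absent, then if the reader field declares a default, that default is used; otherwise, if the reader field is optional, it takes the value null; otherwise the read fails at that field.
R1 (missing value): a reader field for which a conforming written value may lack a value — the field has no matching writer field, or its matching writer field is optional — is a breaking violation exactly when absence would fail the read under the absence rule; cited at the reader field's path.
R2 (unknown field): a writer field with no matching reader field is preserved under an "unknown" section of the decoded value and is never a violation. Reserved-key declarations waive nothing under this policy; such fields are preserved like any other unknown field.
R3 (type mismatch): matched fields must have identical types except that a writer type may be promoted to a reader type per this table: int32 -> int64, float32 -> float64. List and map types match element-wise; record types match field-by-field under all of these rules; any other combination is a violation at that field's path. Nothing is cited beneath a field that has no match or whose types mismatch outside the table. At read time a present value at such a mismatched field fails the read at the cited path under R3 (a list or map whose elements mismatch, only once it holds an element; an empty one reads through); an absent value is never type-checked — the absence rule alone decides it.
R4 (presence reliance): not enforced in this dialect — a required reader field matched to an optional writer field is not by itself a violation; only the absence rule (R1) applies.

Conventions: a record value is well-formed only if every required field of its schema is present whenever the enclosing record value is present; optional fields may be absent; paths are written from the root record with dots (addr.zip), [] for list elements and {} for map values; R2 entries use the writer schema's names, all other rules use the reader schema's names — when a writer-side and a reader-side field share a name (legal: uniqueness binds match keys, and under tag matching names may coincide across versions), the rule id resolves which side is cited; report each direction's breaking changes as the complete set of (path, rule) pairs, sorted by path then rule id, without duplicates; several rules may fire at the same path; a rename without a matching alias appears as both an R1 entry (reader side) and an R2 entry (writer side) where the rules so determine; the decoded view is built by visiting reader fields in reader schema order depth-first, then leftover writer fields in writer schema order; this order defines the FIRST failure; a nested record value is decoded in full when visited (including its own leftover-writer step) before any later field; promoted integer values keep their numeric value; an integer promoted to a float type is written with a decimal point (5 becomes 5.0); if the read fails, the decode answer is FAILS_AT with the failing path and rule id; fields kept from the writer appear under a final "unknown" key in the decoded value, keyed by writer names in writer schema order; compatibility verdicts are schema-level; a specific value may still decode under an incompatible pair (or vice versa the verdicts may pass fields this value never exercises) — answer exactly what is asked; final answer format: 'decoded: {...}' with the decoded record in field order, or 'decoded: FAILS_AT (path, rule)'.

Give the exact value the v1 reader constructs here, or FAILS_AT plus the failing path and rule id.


decoded: {"geo": {"balance": 0.0, "duration": 40, "rating": 1.5, "unknown": {"height": 10.0}}, "factor": 1.5, "enabled": true, "verified": true, "age": 250}

each type pair in Device: writer, then reader
decode walk for Device under reader schema v1:
  geo.balance := 0.0
  geo.duration := 40
  geo.rating := 1.5
  writer geo.height: kept under "unknown"
  factor := 1.5
  enabled := true
  verified := true
  age := 250 (no value, default fills)
  => decoded: {"geo": {"balance": 0.0, "duration": 40, "rating": 1.5, "unknown": {"height": 10.0}}, "factor": 1.5, "enabled": true, "verified": true, "age": 250}
diffs on Device not affecting the asked answer:
  field age in record Device: type int32 changed to bytes (its default is dropped) -> changes Device's schema-level verdicts only — the decode of this value is the same
  field duration in record Audit: optional changed to required -> no rule fires on it and the decoded Device view is identical with or without it


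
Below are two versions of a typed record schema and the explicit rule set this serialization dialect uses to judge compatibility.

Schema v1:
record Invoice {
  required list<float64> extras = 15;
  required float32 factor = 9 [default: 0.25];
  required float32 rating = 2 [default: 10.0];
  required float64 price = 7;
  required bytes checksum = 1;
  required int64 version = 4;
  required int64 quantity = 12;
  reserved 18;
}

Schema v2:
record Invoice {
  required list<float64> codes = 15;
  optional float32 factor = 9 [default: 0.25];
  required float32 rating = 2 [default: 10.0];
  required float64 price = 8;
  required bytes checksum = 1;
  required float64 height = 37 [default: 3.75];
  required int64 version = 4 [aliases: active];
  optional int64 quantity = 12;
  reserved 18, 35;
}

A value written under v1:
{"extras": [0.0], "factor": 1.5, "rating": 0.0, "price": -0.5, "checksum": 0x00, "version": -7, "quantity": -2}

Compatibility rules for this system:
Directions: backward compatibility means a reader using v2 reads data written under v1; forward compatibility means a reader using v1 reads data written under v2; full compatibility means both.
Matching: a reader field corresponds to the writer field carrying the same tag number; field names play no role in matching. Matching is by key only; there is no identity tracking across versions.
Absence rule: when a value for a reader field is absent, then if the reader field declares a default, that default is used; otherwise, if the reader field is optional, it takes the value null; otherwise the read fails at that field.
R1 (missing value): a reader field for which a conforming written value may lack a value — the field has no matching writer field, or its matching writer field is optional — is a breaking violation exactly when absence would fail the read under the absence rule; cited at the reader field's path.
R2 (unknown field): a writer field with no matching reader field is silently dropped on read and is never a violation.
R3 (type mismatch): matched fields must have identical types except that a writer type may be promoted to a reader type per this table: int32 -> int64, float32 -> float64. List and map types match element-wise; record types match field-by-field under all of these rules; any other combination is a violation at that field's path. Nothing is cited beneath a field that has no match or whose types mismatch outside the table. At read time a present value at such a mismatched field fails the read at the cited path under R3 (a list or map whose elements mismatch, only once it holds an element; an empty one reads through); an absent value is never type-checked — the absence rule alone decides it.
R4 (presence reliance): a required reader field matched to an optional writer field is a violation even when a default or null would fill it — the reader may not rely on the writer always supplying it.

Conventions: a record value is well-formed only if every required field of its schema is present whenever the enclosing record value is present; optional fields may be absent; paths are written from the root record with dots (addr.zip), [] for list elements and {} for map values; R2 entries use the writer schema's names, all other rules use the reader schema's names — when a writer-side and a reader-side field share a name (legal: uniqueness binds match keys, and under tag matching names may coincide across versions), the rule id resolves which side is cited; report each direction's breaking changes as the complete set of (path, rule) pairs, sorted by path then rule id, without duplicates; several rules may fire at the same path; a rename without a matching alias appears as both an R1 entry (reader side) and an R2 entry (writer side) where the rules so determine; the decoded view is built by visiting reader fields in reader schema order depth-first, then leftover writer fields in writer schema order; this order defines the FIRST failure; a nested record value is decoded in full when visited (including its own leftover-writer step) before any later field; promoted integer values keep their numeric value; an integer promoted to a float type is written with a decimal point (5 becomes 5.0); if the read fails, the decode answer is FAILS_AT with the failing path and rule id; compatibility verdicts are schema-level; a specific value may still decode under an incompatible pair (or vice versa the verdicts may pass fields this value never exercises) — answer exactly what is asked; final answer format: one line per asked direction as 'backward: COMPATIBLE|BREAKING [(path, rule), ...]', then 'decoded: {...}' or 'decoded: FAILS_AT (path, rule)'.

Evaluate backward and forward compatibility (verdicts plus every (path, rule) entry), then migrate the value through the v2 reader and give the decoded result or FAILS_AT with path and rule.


arrows below run writer -> reader for Invoice
backward pass over Invoice, reader schema v2, writer schema v1:
  list<float64> -> list<float64>, writer required: codes aligns to extras
  float32 -> float32, writer required: factor aligns to factor
  float32 -> float32, writer required: rating aligns to rating
  price: no writer match
  bytes -> bytes, writer required: checksum aligns to checksum
  height: no writer match
  int64 -> int64, writer required: version aligns to version
  int64 -> int64, writer required: quantity aligns to quantity
  writer price: unknown to reader
  R1 fires at price
  => backward: BREAKING (1)
forward pass over Invoice, reader schema v1, writer schema v2:
  list<float64> -> list<float64>, writer required: extras aligns to codes
  float32 -> float32, writer optional: factor aligns to factor
  float32 -> float32, writer required: rating aligns to rating
  price: no writer match
  bytes -> bytes, writer required: checksum aligns to checksum
  int64 -> int64, writer required: version aligns to version
  int64 -> int64, writer optional: quantity aligns to quantity
  writer price: unknown to reader
  writer height: unknown to reader
  R4 fires at factor
  R1 fires at price
  R1 fires at quantity
  R4 fires at quantity
  => forward: BREAKING (4)
decode walk for Invoice under reader schema v2:
  codes := [0.0] (from writer extras)
  factor := 1.5
  rating := 0.0
  read fails at price under R1 (no fill)
  => FAILS_AT (price, R1)

backward: BREAKING [(price, R1)]; forward: BREAKING [(factor, R4), (price, R1), (quantity, R1), (quantity, R4)]; decoded: FAILS_AT (price, R1)


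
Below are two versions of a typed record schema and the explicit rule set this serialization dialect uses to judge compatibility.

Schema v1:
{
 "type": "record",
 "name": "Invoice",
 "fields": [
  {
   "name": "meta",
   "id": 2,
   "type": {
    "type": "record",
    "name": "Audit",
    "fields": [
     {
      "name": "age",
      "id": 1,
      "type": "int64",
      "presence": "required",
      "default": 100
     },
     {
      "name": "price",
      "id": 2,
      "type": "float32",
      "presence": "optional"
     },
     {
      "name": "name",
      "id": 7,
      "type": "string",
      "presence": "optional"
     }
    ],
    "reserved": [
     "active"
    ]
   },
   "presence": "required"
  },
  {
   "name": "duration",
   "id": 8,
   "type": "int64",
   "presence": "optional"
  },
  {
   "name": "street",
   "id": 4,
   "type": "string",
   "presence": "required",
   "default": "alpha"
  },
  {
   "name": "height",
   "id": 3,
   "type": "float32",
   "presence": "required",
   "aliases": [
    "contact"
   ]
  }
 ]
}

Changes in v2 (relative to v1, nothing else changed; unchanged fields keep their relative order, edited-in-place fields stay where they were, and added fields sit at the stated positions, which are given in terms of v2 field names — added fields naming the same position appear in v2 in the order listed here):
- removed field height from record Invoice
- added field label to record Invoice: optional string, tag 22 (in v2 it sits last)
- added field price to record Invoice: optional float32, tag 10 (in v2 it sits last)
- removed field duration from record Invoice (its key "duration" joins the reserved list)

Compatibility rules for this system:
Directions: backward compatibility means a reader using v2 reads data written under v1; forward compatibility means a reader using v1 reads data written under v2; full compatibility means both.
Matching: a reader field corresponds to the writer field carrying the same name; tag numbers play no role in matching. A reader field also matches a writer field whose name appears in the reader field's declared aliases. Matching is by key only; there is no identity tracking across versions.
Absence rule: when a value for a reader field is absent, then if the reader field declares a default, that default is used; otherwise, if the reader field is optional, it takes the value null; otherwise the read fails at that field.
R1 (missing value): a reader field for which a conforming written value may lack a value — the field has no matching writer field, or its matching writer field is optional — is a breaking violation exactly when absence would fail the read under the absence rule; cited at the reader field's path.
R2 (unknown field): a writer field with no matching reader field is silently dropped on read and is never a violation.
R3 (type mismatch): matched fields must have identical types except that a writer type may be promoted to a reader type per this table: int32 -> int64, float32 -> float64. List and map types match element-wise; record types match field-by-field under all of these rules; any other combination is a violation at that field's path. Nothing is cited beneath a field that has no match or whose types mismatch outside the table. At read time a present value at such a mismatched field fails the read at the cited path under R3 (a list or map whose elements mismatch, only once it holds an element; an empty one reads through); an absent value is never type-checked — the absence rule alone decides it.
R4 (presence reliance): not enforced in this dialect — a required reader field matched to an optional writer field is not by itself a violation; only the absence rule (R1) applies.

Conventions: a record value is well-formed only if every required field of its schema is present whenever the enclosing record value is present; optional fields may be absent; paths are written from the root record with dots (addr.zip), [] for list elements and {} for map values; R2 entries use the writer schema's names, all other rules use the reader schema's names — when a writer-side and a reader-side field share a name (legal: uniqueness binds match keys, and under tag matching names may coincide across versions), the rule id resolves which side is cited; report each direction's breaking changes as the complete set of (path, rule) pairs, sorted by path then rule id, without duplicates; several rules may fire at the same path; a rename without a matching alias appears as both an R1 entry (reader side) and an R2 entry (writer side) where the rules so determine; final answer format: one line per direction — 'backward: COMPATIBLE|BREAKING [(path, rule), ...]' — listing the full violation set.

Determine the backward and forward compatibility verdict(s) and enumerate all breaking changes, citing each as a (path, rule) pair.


in Invoice below, arrows point writer -> reader
backward on Invoice — v2 reading data written by v1:
  Audit -> Audit, writer required: meta aligns to meta
  string -> string, writer required: street aligns to street
  label: no writer-side match
  price: no writer-side match
  writer duration: unknown to reader
  writer height: unknown to reader
  int64 -> int64, writer required: meta.age aligns to meta.age
  float32 -> float32, writer optional: meta.price aligns to meta.price
  string -> string, writer optional: meta.name aligns to meta.name
  => backward: COMPATIBLE
forward on Invoice — v1 reading data written by v2:
  Audit -> Audit, writer required: meta aligns to meta
  duration: no writer-side match
  string -> string, writer required: street aligns to street
  height: no writer-side match
  writer label: unknown to reader
  writer price: unknown to reader
  int64 -> int64, writer required: meta.age aligns to meta.age
  float32 -> float32, writer optional: meta.price aligns to meta.price
  string -> string, writer optional: meta.name aligns to meta.name
  breaking: (height, R1)
  forward on Invoice therefore BREAKING (1)

backward: COMPATIBLE []; forward: BREAKING [(height, R1)]


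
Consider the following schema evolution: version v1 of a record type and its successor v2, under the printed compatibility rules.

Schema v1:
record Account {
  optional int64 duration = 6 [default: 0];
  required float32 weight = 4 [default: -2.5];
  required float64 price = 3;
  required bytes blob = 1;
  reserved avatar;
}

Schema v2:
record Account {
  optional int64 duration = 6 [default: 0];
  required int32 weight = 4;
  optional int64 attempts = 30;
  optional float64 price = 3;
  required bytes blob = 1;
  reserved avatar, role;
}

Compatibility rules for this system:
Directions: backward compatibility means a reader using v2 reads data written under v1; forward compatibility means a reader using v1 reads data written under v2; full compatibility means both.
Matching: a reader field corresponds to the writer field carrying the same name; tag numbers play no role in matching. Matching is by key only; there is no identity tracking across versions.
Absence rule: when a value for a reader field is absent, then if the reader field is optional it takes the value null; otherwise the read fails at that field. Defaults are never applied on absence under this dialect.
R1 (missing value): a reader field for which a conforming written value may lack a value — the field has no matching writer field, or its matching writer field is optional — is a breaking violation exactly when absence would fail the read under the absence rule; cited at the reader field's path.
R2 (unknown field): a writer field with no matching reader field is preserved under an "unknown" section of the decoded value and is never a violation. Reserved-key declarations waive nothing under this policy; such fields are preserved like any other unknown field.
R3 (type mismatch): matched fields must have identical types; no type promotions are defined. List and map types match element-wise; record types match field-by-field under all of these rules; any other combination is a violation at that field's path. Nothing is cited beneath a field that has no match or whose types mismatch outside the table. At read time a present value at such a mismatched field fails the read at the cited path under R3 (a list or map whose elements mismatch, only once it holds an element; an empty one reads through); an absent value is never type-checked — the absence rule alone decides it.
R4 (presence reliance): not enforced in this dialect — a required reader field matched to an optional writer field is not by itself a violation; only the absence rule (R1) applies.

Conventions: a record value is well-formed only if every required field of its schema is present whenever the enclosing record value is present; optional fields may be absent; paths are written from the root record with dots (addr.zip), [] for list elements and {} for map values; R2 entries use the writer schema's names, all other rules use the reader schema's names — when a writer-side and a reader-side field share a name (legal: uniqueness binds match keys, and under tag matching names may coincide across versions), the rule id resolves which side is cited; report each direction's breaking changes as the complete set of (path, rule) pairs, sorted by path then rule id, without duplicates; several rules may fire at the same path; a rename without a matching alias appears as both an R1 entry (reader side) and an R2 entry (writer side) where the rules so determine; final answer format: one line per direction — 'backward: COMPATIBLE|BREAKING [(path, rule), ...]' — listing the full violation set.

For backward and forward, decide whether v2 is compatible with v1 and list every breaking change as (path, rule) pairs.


backward: BREAKING [(weight, R3)]; forward: BREAKING [(price, R1), (weight, R3)]

the writer's type comes first in each Account pair
checking backward for Account: reader v2 against writer v1:
  duration: paired with writer duration (int64 -> int64; writer optional)
  weight: paired with writer weight (float32 -> int32; writer required)
  attempts has no writer counterpart
  price: paired with writer price (float64 -> float64; writer required)
  blob: paired with writer blob (bytes -> bytes; writer required)
  rule R3 violated at weight
  backward on Account therefore BREAKING (1)
checking forward for Account: reader v1 against writer v2:
  duration: paired with writer duration (int64 -> int64; writer optional)
  weight: paired with writer weight (int32 -> float32; writer required)
  price: paired with writer price (float64 -> float64; writer optional)
  blob: paired with writer blob (bytes -> bytes; writer required)
  writer attempts: unknown to reader
  rule R1 violated at price
  rule R3 violated at weight
  forward on Account therefore BREAKING (2)


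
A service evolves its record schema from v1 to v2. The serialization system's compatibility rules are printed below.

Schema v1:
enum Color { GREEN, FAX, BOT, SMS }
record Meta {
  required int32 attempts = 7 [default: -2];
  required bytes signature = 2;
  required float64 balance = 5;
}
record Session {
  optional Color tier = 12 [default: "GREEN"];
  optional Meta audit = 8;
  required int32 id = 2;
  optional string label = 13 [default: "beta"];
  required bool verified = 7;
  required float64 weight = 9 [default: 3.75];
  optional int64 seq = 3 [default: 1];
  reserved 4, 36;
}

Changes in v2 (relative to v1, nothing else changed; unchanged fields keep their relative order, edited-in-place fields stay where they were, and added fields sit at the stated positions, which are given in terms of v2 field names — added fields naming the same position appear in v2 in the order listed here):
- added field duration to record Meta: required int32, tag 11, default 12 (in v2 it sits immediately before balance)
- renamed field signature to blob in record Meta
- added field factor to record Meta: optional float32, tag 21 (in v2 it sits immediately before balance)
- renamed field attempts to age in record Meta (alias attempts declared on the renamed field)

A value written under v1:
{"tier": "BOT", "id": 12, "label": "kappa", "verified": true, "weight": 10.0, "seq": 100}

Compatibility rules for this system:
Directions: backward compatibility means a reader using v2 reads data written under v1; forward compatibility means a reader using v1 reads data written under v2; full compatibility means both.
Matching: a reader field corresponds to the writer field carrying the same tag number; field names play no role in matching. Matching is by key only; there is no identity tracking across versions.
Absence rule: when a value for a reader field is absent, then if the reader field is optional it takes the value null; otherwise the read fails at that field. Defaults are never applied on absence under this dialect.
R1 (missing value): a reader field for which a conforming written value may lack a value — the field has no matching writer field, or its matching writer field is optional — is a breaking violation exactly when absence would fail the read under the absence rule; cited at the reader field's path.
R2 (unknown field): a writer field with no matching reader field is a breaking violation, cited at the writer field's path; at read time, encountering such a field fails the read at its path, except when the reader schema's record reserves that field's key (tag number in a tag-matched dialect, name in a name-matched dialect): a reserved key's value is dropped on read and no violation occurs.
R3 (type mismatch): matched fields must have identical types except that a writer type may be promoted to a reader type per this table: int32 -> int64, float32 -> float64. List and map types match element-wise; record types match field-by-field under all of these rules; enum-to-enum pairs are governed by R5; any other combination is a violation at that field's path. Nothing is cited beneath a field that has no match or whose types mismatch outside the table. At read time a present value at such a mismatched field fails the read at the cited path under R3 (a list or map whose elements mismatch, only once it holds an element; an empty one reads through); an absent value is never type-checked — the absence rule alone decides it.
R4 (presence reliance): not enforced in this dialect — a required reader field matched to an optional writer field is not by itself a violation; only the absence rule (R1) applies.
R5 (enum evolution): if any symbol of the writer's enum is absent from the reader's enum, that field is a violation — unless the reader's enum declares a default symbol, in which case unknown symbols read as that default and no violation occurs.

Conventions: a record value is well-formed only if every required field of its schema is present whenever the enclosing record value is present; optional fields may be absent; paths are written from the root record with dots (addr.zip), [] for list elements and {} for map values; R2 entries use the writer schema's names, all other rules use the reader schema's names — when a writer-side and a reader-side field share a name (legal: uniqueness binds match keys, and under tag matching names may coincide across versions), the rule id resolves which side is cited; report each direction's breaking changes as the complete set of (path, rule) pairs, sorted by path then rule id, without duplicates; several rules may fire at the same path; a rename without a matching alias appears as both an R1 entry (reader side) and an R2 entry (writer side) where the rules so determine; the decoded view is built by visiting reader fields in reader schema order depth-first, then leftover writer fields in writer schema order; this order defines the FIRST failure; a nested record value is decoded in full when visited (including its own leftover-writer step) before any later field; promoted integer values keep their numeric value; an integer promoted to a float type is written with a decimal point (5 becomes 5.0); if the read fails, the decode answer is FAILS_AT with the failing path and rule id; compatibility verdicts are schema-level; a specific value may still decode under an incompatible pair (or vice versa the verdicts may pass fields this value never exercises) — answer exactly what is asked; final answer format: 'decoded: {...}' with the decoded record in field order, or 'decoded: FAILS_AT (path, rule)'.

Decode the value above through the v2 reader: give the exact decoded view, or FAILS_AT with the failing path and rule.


in Session below, arrows point writer -> reader
decode walk for Session under reader schema v2:
  tier := "BOT"
  audit := null (missing; optional => null)
  id := 12
  label := "kappa"
  verified := true
  weight := 10.0
  seq := 100
  => decoded: {"tier": "BOT", "audit": null, "id": 12, "label": "kappa", "verified": true, "weight": 10.0, "seq": 100}
diffs on Session not affecting the asked answer:
  added field duration to record Meta: required int32, tag 11, default 12 (in v2 it sits immediately before balance) -> a verdict-level change on Session — the shown value reads the same
  renamed field signature to blob in record Meta -> triggers nothing under the printed rules; the Session answer is the same either way
  added field factor to record Meta: optional float32, tag 21 (in v2 it sits immediately before balance) -> a verdict-level change on Session — the shown value reads the same
  renamed field attempts to age in record Meta (alias attempts declared on the renamed field) -> triggers nothing under the printed rules; the Session answer is the same either way

decoded: {"tier": "BOT", "audit": null, "id": 12, "label": "kappa", "verified": true, "weight": 10.0, "seq": 100}


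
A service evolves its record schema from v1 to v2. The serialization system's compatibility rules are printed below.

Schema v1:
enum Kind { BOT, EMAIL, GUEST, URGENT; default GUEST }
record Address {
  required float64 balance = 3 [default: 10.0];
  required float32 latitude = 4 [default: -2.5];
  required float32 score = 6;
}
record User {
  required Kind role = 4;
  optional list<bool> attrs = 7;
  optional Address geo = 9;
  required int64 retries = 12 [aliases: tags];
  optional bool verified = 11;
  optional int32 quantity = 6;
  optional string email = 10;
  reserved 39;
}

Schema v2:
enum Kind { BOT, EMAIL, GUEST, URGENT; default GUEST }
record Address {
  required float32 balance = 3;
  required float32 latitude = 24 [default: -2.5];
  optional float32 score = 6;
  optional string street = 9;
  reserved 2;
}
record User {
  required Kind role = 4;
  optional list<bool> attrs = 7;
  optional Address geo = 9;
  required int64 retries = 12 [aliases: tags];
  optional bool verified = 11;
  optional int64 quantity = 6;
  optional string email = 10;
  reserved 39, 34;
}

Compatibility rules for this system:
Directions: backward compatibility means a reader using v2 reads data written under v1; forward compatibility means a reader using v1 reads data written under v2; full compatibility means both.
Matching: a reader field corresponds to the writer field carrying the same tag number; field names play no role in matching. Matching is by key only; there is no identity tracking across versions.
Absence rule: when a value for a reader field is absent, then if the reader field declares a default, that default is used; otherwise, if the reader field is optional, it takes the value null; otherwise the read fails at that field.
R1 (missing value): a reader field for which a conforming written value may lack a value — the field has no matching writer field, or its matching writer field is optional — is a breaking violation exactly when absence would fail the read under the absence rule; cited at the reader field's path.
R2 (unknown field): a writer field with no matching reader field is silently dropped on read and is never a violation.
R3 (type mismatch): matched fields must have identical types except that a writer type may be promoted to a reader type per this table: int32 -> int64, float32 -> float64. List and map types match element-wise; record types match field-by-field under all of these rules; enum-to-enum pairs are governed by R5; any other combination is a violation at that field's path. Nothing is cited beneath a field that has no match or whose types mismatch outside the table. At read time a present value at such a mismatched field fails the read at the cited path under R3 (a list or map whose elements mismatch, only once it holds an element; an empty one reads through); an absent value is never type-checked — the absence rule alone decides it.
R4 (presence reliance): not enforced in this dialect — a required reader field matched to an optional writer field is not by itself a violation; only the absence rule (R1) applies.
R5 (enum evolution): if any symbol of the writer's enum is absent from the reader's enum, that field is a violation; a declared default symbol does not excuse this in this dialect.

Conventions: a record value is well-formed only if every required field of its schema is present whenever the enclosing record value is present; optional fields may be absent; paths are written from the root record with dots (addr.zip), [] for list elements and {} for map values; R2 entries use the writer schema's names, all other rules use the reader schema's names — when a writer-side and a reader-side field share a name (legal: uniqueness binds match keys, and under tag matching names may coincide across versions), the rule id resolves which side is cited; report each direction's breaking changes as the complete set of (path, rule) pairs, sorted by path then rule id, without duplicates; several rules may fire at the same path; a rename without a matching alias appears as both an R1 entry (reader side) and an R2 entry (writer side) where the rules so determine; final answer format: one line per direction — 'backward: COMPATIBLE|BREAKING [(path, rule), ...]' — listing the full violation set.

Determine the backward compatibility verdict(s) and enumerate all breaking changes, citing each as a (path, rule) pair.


backward: BREAKING [(geo.balance, R3)]

the writer's type comes first in each User pair
backward for User (reader v2, writer v1):
  writer required, Kind -> Kind: reader role maps from writer role
  writer optional, list<bool> -> list<bool>: reader attrs maps from writer attrs
  writer optional, Address -> Address: reader geo maps from writer geo
  writer required, int64 -> int64: reader retries maps from writer retries
  writer optional, bool -> bool: reader verified maps from writer verified
  writer optional, int32 -> int64: reader quantity maps from writer quantity
  writer optional, string -> string: reader email maps from writer email
  writer required, float64 -> float32: reader geo.balance maps from writer geo.balance
  geo.latitude has no writer counterpart
  writer required, float32 -> float32: reader geo.score maps from writer geo.score
  geo.street has no writer counterpart
  geo.latitude (writer side), unknown to reader
  breaking: (geo.balance, R3)
  backward on User therefore BREAKING (1)
checking off the User differences that do not matter here:
  added field street to record Address: optional string, tag 9 (in v2 it sits last) -> inert for the asked User verdict: nothing fires
  field latitude in record Address: tag 4 changed to 24 -> inert for the asked User verdict: nothing fires
  field quantity in record User: type int32 changed to int64 -> matters only for User's forward compatibility — outside the asked direction
  field score in record Address: required changed to optional -> matters only for User's forward compatibility — outside the asked direction


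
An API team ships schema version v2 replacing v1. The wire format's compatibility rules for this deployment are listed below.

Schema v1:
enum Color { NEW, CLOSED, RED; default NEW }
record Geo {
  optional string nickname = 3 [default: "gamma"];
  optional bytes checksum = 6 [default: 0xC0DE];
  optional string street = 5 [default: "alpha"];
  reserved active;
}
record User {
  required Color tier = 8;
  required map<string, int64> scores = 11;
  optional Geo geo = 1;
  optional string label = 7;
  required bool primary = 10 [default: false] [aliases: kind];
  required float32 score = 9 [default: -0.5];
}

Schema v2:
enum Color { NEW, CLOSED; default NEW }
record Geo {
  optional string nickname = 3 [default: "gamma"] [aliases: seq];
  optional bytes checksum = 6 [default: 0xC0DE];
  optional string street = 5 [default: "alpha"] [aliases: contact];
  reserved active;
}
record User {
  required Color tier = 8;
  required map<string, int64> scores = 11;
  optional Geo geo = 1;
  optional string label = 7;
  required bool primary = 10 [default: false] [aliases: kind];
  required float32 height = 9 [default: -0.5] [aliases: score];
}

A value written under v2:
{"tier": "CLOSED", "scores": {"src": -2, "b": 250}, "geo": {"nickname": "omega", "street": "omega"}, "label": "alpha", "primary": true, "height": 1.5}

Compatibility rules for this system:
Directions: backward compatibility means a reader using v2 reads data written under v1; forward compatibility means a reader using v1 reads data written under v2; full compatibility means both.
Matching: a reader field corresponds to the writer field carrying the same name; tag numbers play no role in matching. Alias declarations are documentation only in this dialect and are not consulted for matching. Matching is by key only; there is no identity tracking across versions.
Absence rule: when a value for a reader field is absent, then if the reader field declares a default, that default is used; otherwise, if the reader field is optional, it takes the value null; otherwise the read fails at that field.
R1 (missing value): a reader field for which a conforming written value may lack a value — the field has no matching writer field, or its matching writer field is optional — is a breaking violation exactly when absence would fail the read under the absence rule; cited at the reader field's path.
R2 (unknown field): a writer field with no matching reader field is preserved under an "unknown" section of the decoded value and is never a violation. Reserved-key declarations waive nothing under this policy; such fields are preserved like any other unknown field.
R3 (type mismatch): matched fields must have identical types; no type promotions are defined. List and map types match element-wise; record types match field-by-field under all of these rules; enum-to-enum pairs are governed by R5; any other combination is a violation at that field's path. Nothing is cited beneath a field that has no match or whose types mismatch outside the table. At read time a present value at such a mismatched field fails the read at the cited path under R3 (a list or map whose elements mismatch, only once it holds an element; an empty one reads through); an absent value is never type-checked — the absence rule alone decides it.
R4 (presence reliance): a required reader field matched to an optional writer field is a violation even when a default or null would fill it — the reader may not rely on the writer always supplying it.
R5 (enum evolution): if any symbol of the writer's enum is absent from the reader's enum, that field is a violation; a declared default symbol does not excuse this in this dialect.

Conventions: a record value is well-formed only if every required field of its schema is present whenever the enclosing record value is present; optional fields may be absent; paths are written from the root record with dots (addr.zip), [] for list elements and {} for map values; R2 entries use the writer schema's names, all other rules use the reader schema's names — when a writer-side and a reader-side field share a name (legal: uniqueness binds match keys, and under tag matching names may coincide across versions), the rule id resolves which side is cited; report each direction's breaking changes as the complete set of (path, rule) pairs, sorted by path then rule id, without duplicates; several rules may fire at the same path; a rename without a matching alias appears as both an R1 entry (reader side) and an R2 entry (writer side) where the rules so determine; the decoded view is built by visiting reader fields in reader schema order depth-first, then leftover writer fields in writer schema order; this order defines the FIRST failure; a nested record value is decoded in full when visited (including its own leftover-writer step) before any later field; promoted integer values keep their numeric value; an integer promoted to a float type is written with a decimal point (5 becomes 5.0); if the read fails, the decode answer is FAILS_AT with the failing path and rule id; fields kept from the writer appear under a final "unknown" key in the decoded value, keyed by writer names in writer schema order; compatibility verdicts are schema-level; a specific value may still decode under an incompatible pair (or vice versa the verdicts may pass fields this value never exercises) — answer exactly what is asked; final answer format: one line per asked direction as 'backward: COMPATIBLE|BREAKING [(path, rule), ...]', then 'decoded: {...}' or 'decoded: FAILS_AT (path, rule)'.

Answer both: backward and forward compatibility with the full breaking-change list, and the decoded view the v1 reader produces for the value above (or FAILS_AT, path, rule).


the writer's type comes first in each User pair
backward on User — v2 reading data written by v1:
  tier <- tier (Color -> Color, writer required)
  scores <- scores (map<string, int64> -> map<string, int64>, writer required)
  geo <- geo (Geo -> Geo, writer optional)
  label <- label (string -> string, writer optional)
  primary <- primary (bool -> bool, writer required)
  height: no writer match
  writer score: unknown to reader
  geo.nickname <- geo.nickname (string -> string, writer optional)
  geo.checksum <- geo.checksum (bytes -> bytes, writer optional)
  geo.street <- geo.street (string -> string, writer optional)
  violation R5 at tier
  => backward: BREAKING (1)
forward on User — v1 reading data written by v2:
  tier <- tier (Color -> Color, writer required)
  scores <- scores (map<string, int64> -> map<string, int64>, writer required)
  geo <- geo (Geo -> Geo, writer optional)
  label <- label (string -> string, writer optional)
  primary <- primary (bool -> bool, writer required)
  score: no writer match
  writer height: unknown to reader
  geo.nickname <- geo.nickname (string -> string, writer optional)
  geo.checksum <- geo.checksum (bytes -> bytes, writer optional)
  geo.street <- geo.street (string -> string, writer optional)
  => forward: COMPATIBLE
decode (reader v1):
  tier := "CLOSED"
  scores := {"src": -2, "b": 250}
  geo.nickname := "omega"
  geo.checksum := 0xC0DE (absent -> default)
  geo.street := "omega"
  label := "alpha"
  primary := true
  score := -0.5 (absent -> default)
  writer height: kept under "unknown"
  => decoded: {"tier": "CLOSED", "scores": {"src": -2, "b": 250}, "geo": {"nickname": "omega", "checksum": 0xC0DE, "street": "omega"}, "label": "alpha", "primary": true, "score": -0.5, "unknown": {"height": 1.5}}

backward: BREAKING [(tier, R5)]; forward: COMPATIBLE []; decoded: {"tier": "CLOSED", "scores": {"src": -2, "b": 250}, "geo": {"nickname": "omega", "checksum": 0xC0DE, "street": "omega"}, "label": "alpha", "primary": true, "score": -0.5, "unknown": {"height": 1.5}}
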